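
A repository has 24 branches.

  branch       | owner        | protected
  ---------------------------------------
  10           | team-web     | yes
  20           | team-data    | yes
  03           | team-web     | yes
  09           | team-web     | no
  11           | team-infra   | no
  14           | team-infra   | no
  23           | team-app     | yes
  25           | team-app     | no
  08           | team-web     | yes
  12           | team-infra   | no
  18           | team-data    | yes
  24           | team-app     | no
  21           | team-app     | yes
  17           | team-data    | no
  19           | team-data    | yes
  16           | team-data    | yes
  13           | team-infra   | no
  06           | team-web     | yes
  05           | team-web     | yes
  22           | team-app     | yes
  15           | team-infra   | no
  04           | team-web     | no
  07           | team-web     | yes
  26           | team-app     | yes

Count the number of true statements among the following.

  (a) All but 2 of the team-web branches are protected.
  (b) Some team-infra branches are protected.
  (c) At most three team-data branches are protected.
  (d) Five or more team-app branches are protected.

(a) team-web: |A| = 8, |A ∩ B| = 6; needs |A ∖ B| = 2 — true.
(b) team-infra: |A| = 5, |A ∩ B| = 0; needs A ∩ B ≠ ∅ (|A ∩ B| ≥ 1) — false.
(c) team-data: |A| = 5, |A ∩ B| = 4; needs |A ∩ B| ≤ 3 — false.
(d) team-app: |A| = 6, |A ∩ B| = 4; needs |A ∩ B| ≥ 5 — false.

1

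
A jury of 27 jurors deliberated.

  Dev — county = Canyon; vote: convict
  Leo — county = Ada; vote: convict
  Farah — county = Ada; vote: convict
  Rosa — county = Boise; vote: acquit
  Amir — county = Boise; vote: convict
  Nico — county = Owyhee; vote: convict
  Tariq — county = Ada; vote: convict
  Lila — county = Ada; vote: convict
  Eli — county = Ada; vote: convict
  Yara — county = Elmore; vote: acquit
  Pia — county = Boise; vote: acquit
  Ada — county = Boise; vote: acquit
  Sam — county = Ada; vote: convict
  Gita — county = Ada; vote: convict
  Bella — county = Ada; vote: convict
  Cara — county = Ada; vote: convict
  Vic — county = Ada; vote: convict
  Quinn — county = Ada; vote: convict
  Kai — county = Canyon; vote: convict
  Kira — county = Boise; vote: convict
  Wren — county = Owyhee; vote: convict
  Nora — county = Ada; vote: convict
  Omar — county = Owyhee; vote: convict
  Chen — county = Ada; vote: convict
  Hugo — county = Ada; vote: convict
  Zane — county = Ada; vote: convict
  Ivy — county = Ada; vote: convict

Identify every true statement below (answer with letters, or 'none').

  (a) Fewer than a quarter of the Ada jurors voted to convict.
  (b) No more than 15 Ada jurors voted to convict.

none

|A| = 16, |A ∩ B| = 16, |A ∖ B| = 0.
(a) |A ∩ B| / |A| < 1/4: fails.
(b) |A ∩ B| ≤ 15: fails.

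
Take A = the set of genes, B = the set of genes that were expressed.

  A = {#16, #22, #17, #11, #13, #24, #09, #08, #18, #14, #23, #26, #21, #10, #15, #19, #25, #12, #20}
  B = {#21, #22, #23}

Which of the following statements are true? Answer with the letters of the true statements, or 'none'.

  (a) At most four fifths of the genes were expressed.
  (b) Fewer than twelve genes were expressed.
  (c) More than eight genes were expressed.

(a), (b)

|A| = 19, |A ∩ B| = 3, |A ∖ B| = 16.
(a) |A ∩ B| / |A| ≤ 4/5: holds.
(b) |A ∩ B| < 12: holds.
(c) |A ∩ B| > 8: fails.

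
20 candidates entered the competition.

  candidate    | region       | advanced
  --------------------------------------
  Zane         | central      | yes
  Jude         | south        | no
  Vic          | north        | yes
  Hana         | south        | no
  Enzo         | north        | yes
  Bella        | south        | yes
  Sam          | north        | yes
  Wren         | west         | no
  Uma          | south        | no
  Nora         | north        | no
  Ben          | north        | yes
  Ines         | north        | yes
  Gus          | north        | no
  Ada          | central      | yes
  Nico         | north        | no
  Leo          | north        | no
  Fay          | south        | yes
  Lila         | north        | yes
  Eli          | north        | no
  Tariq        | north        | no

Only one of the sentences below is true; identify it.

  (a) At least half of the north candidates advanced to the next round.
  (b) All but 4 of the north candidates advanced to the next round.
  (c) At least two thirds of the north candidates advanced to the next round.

(a)

|A| = 12, |A ∩ B| = 6, |A ∖ B| = 6.
(a) requires |A ∩ B| ≥ |A ∖ B|: true.
(b) requires |A ∖ B| = 4: false.
(c) requires |A ∩ B| / |A| ≥ 2/3: false.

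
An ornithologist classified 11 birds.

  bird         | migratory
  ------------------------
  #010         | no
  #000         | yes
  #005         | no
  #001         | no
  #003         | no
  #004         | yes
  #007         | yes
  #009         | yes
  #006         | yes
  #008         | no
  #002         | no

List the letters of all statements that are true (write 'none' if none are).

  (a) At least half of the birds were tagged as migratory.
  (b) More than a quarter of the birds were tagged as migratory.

(b)

|A| = 11, |A ∩ B| = 5, |A ∖ B| = 6.
(a) |A ∩ B| ≥ |A ∖ B|: fails.
(b) |A ∩ B| / |A| > 1/4: holds.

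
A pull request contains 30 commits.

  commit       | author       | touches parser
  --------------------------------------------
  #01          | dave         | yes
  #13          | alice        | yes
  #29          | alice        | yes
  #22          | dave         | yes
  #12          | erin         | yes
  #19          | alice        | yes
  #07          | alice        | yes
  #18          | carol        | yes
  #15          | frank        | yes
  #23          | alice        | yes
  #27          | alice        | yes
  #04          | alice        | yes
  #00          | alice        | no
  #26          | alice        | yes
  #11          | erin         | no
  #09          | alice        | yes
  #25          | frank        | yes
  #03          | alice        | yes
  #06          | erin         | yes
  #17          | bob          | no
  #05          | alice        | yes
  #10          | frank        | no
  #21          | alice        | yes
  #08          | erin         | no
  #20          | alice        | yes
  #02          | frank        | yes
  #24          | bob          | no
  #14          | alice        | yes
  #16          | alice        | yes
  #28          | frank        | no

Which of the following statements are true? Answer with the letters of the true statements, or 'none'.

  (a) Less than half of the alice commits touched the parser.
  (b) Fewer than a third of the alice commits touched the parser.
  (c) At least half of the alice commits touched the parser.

|A| = 16, |A ∩ B| = 15, |A ∖ B| = 1.
(a) |A ∩ B| < |A ∖ B|: fails.
(b) |A ∩ B| / |A| < 1/3: fails.
(c) |A ∩ B| ≥ |A ∖ B|: holds.

(c)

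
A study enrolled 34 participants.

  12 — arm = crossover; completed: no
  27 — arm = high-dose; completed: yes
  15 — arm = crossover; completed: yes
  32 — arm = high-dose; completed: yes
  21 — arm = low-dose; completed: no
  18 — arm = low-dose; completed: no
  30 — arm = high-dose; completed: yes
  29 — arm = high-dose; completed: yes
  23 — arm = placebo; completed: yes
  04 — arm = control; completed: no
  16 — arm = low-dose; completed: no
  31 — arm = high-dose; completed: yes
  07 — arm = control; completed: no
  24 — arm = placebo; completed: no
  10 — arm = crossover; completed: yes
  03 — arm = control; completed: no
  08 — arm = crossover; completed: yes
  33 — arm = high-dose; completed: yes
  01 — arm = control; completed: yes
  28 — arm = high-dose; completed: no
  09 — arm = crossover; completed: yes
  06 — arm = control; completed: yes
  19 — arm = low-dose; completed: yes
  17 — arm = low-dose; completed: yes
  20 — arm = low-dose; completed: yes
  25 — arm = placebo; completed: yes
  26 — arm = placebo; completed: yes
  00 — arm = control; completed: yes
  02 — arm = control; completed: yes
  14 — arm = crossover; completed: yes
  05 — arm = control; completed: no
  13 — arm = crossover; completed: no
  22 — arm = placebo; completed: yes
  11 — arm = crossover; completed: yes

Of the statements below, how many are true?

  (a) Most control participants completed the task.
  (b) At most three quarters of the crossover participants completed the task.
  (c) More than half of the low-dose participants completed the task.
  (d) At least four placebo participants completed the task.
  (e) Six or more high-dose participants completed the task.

3

(a) control: |A| = 8, |A ∩ B| = 4; needs |A ∩ B| > |A ∖ B| — false.
(b) crossover: |A| = 8, |A ∩ B| = 6; needs |A ∩ B| / |A| ≤ 3/4 — true.
(c) low-dose: |A| = 6, |A ∩ B| = 3; needs |A ∩ B| > |A ∖ B| — false.
(d) placebo: |A| = 5, |A ∩ B| = 4; needs |A ∩ B| ≥ 4 — true.
(e) high-dose: |A| = 7, |A ∩ B| = 6; needs |A ∩ B| ≥ 6 — true.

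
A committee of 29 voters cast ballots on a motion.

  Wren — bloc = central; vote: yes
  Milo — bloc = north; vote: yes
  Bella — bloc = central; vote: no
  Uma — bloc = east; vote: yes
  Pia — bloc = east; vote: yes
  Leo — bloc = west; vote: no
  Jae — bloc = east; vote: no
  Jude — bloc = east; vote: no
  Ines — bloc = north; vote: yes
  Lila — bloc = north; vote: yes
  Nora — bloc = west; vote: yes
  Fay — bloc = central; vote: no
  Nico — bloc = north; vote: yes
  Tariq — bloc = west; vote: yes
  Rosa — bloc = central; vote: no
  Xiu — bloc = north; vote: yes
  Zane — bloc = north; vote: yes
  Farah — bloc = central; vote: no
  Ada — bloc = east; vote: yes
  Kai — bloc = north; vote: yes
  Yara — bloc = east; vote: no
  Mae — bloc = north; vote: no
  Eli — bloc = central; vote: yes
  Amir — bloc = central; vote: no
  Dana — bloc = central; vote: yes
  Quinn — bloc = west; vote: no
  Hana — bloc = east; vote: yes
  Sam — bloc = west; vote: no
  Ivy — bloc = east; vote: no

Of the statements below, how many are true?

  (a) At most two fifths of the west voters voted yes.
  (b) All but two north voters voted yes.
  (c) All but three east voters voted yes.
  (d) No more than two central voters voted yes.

(a) west: |A| = 5, |A ∩ B| = 2; needs |A ∩ B| / |A| ≤ 2/5 — true.
(b) north: |A| = 8, |A ∩ B| = 7; needs |A ∖ B| = 2 — false.
(c) east: |A| = 8, |A ∩ B| = 4; needs |A ∖ B| = 3 — false.
(d) central: |A| = 8, |A ∩ B| = 3; needs |A ∩ B| ≤ 2 — false.

1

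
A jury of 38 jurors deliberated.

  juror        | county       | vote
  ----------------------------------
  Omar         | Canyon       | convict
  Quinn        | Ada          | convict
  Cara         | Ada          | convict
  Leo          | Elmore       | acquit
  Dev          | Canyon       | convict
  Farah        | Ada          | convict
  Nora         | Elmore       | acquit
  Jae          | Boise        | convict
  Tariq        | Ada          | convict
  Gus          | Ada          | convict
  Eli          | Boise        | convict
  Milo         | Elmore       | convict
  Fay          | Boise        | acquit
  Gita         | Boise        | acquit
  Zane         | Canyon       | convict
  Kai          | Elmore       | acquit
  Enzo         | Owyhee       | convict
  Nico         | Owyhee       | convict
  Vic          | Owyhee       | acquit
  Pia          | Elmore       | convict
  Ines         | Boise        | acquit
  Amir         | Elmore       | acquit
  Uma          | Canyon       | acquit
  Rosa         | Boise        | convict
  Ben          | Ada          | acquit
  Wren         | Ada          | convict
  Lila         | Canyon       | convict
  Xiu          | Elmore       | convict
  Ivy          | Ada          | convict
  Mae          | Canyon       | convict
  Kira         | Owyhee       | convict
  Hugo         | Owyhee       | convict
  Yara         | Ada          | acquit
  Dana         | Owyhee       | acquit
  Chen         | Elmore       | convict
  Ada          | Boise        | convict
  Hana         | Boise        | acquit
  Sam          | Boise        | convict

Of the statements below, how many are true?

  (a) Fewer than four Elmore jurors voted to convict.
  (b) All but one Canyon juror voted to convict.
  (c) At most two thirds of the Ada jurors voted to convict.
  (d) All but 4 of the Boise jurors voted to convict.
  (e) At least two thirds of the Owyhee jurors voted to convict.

3

(a) Elmore: |A| = 8, |A ∩ B| = 4; needs |A ∩ B| < 4 — false.
(b) Canyon: |A| = 6, |A ∩ B| = 5; needs |A ∖ B| = 1 — true.
(c) Ada: |A| = 9, |A ∩ B| = 7; needs |A ∩ B| / |A| ≤ 2/3 — false.
(d) Boise: |A| = 9, |A ∩ B| = 5; needs |A ∖ B| = 4 — true.
(e) Owyhee: |A| = 6, |A ∩ B| = 4; needs |A ∩ B| / |A| ≥ 2/3 — true.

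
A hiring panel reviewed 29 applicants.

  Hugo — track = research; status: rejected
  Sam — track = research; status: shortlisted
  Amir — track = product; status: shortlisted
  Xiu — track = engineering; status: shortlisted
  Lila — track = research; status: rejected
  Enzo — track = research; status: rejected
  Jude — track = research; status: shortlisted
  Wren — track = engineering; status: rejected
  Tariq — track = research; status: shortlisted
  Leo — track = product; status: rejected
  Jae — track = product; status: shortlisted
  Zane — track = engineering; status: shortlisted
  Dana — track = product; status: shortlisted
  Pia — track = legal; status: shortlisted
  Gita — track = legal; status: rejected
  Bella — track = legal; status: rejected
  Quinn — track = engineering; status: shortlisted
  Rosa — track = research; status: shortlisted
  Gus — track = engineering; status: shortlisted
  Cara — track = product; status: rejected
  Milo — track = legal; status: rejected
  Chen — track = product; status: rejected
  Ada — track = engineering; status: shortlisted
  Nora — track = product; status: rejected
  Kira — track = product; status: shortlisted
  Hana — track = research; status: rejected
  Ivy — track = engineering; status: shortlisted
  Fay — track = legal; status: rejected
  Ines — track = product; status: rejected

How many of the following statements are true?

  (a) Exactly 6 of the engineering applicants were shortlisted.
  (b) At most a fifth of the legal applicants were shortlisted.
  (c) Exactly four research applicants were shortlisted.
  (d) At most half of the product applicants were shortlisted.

(a) engineering: |A| = 7, |A ∩ B| = 6; needs |A ∩ B| = 6 — true.
(b) legal: |A| = 5, |A ∩ B| = 1; needs |A ∩ B| / |A| ≤ 1/5 — true.
(c) research: |A| = 8, |A ∩ B| = 4; needs |A ∩ B| = 4 — true.
(d) product: |A| = 9, |A ∩ B| = 4; needs |A ∩ B| ≤ |A ∖ B| — true.

4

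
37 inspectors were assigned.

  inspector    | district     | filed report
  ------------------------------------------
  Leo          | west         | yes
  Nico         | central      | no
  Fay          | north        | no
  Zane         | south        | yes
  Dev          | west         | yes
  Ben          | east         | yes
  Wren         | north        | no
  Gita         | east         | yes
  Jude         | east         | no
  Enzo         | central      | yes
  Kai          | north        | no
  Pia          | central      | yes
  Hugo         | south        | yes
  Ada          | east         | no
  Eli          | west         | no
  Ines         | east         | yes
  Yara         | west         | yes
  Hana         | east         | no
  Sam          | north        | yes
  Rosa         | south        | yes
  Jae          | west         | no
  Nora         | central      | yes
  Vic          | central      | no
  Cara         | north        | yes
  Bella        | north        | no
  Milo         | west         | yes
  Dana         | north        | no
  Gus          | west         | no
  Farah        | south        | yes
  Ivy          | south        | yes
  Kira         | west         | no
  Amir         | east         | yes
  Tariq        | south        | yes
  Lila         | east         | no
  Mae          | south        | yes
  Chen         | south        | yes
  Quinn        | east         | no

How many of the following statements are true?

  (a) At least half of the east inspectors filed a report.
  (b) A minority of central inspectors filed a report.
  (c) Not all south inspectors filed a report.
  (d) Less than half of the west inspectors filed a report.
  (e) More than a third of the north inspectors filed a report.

(a) east: |A| = 9, |A ∩ B| = 4; needs |A ∩ B| ≥ |A ∖ B| — false.
(b) central: |A| = 5, |A ∩ B| = 3; needs |A ∩ B| < |A ∖ B| — false.
(c) south: |A| = 8, |A ∩ B| = 8; needs A ⊄ B (|A ∖ B| ≥ 1) — false.
(d) west: |A| = 8, |A ∩ B| = 4; needs |A ∩ B| < |A ∖ B| — false.
(e) north: |A| = 7, |A ∩ B| = 2; needs |A ∩ B| / |A| > 1/3 — false.

0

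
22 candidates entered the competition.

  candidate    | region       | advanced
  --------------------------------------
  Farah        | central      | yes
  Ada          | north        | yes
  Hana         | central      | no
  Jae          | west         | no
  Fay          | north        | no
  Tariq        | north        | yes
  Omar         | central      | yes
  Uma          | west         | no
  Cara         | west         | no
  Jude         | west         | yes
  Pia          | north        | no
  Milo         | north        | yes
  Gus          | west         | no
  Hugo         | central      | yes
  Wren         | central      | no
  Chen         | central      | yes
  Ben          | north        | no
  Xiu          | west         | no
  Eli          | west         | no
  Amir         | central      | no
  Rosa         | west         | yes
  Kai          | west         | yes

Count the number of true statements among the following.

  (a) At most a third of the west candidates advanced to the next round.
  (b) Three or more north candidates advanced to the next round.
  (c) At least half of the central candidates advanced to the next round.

(a) west: |A| = 9, |A ∩ B| = 3; needs |A ∩ B| / |A| ≤ 1/3 — true.
(b) north: |A| = 6, |A ∩ B| = 3; needs |A ∩ B| ≥ 3 — true.
(c) central: |A| = 7, |A ∩ B| = 4; needs |A ∩ B| ≥ |A ∖ B| — true.

3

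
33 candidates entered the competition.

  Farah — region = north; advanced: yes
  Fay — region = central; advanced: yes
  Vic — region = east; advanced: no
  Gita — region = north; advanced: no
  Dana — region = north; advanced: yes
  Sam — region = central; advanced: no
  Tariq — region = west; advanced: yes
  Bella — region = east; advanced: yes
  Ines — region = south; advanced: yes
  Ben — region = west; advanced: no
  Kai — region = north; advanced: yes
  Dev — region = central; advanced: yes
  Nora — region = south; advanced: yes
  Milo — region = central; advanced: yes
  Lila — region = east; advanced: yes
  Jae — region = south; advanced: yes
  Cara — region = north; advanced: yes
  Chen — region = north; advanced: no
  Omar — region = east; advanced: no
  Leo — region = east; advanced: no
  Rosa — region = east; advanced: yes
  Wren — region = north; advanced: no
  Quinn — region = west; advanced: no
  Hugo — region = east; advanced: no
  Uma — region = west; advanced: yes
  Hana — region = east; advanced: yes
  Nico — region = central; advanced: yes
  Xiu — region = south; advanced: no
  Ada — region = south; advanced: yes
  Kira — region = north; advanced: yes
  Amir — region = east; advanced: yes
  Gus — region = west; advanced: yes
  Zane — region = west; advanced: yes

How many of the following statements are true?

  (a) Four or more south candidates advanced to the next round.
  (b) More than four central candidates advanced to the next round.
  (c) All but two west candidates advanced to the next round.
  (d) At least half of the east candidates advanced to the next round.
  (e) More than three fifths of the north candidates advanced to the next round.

4

(a) south: |A| = 5, |A ∩ B| = 4; needs |A ∩ B| ≥ 4 — true.
(b) central: |A| = 5, |A ∩ B| = 4; needs |A ∩ B| > 4 — false.
(c) west: |A| = 6, |A ∩ B| = 4; needs |A ∖ B| = 2 — true.
(d) east: |A| = 9, |A ∩ B| = 5; needs |A ∩ B| ≥ |A ∖ B| — true.
(e) north: |A| = 8, |A ∩ B| = 5; needs |A ∩ B| / |A| > 3/5 — true.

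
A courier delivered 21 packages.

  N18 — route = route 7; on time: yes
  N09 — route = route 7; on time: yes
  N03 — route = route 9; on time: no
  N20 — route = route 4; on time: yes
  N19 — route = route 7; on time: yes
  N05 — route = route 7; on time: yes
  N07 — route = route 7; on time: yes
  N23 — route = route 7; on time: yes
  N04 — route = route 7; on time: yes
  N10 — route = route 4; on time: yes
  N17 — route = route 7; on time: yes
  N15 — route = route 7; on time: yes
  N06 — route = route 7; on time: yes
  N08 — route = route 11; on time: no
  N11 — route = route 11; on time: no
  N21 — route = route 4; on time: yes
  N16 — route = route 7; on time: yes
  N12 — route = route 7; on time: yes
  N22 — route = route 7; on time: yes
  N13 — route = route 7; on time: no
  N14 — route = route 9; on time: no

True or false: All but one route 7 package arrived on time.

True

The determiner here denotes the relation: |A ∖ B| = 1.
A (the restrictor) = {N18, N09, N19, N05, N07, N23, N04, N17, N15, N06, N16, N12, N22, N13}, |A| = 14.
A ∖ B = {N13}, so |A ∖ B| = 1.
|A ∖ B| = 1, so the statement is true.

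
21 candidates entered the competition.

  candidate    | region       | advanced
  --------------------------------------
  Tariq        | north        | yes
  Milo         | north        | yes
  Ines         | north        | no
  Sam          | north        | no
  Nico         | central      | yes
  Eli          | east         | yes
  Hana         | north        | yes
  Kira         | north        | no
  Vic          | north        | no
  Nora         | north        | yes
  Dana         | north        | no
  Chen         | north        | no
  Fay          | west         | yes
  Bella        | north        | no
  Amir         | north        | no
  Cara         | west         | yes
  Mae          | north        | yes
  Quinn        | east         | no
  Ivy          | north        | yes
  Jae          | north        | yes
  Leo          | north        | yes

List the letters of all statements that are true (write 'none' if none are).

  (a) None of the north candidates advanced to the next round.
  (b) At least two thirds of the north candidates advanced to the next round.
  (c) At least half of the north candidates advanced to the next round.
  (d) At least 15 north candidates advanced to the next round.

(c)

|A| = 16, |A ∩ B| = 8, |A ∖ B| = 8.
(a) A ∩ B = ∅ (|A ∩ B| = 0): fails.
(b) |A ∩ B| / |A| ≥ 2/3: fails.
(c) |A ∩ B| ≥ |A ∖ B|: holds.
(d) |A ∩ B| ≥ 15: fails.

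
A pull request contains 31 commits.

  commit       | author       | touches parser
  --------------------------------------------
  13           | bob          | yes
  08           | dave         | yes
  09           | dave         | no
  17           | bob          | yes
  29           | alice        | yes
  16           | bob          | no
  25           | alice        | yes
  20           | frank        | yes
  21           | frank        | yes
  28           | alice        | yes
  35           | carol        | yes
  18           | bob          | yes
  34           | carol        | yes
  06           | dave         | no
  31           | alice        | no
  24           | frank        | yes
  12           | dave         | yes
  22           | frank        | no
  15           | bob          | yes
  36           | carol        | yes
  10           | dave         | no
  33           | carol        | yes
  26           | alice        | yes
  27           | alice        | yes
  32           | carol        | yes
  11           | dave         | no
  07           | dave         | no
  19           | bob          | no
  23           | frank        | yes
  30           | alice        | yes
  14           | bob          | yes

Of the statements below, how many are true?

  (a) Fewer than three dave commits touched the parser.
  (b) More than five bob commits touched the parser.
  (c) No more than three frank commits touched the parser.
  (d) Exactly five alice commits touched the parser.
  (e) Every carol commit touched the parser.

2

(a) dave: |A| = 7, |A ∩ B| = 2; needs |A ∩ B| < 3 — true.
(b) bob: |A| = 7, |A ∩ B| = 5; needs |A ∩ B| > 5 — false.
(c) frank: |A| = 5, |A ∩ B| = 4; needs |A ∩ B| ≤ 3 — false.
(d) alice: |A| = 7, |A ∩ B| = 6; needs |A ∩ B| = 5 — false.
(e) carol: |A| = 5, |A ∩ B| = 5; needs A ⊆ B, i.e. every element of A is in B (|A ∖ B| = 0) — true.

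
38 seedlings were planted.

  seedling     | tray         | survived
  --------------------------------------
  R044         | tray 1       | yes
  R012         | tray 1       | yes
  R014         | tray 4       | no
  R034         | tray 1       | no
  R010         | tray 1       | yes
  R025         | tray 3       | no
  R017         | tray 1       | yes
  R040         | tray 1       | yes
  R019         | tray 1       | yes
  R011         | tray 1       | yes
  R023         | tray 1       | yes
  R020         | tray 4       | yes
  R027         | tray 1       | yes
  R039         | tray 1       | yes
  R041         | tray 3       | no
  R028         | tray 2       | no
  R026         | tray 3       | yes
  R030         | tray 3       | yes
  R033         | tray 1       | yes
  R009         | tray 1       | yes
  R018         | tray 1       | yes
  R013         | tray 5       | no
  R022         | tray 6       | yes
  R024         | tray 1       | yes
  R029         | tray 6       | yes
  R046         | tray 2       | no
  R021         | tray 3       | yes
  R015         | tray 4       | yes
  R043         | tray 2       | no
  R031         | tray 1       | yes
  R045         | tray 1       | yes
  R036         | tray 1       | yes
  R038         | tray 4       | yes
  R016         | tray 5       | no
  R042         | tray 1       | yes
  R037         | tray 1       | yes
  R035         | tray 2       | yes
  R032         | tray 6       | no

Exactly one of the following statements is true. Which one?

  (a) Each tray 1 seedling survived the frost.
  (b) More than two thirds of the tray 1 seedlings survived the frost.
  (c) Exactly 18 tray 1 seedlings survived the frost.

(b)

|A| = 20, |A ∩ B| = 19, |A ∖ B| = 1.
(a) requires A ⊆ B, i.e. every element of A is in B (|A ∖ B| = 0): false.
(b) requires |A ∩ B| / |A| > 2/3: true.
(c) requires |A ∩ B| = 18: false.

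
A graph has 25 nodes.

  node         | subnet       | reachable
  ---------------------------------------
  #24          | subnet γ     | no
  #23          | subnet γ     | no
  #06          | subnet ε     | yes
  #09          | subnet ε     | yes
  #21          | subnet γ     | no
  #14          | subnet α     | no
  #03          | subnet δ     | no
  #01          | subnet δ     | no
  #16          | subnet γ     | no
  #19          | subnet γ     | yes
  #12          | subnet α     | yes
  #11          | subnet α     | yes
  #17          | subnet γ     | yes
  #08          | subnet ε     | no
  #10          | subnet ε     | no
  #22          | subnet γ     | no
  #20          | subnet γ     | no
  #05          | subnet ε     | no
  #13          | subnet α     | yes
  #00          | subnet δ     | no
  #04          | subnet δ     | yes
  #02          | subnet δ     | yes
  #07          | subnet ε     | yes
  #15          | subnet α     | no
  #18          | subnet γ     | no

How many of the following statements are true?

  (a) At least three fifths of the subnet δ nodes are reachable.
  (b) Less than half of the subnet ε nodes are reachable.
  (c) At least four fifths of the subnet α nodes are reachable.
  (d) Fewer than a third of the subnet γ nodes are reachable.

1

(a) subnet δ: |A| = 5, |A ∩ B| = 2; needs |A ∩ B| / |A| ≥ 3/5 — false.
(b) subnet ε: |A| = 6, |A ∩ B| = 3; needs |A ∩ B| < |A ∖ B| — false.
(c) subnet α: |A| = 5, |A ∩ B| = 3; needs |A ∩ B| / |A| ≥ 4/5 — false.
(d) subnet γ: |A| = 9, |A ∩ B| = 2; needs |A ∩ B| / |A| < 1/3 — true.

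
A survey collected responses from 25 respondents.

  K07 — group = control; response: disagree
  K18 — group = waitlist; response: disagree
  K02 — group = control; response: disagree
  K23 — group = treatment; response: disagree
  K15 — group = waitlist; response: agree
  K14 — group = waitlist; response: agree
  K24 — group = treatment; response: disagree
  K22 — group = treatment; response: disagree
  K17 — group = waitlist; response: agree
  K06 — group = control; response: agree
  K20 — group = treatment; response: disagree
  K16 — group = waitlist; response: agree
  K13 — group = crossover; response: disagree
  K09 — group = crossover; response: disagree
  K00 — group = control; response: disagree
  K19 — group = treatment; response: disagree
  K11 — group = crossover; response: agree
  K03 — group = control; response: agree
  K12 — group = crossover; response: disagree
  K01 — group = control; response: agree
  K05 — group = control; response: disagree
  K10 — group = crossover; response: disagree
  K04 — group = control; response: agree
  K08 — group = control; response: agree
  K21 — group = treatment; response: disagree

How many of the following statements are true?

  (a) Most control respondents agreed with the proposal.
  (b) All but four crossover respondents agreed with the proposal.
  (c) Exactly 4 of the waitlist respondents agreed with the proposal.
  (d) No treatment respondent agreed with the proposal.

(a) control: |A| = 9, |A ∩ B| = 5; needs |A ∩ B| > |A ∖ B| — true.
(b) crossover: |A| = 5, |A ∩ B| = 1; needs |A ∖ B| = 4 — true.
(c) waitlist: |A| = 5, |A ∩ B| = 4; needs |A ∩ B| = 4 — true.
(d) treatment: |A| = 6, |A ∩ B| = 0; needs A ∩ B = ∅ (|A ∩ B| = 0) — true.

4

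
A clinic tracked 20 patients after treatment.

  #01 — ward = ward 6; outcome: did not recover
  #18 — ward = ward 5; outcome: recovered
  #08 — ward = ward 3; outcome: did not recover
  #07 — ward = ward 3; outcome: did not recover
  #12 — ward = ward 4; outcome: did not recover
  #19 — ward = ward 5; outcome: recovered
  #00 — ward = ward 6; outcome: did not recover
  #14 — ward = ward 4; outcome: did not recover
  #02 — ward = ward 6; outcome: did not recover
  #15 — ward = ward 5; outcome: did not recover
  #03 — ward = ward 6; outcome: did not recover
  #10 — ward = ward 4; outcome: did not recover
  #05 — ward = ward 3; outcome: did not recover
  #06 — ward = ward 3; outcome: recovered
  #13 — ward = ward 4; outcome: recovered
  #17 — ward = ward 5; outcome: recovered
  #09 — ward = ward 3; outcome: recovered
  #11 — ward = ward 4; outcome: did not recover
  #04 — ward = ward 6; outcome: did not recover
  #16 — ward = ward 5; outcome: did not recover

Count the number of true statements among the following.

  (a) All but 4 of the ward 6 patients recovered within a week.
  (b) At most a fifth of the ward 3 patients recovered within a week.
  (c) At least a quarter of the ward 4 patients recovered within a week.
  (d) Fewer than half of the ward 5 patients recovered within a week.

0

(a) ward 6: |A| = 5, |A ∩ B| = 0; needs |A ∖ B| = 4 — false.
(b) ward 3: |A| = 5, |A ∩ B| = 2; needs |A ∩ B| / |A| ≤ 1/5 — false.
(c) ward 4: |A| = 5, |A ∩ B| = 1; needs |A ∩ B| / |A| ≥ 1/4 — false.
(d) ward 5: |A| = 5, |A ∩ B| = 3; needs |A ∩ B| < |A ∖ B| — false.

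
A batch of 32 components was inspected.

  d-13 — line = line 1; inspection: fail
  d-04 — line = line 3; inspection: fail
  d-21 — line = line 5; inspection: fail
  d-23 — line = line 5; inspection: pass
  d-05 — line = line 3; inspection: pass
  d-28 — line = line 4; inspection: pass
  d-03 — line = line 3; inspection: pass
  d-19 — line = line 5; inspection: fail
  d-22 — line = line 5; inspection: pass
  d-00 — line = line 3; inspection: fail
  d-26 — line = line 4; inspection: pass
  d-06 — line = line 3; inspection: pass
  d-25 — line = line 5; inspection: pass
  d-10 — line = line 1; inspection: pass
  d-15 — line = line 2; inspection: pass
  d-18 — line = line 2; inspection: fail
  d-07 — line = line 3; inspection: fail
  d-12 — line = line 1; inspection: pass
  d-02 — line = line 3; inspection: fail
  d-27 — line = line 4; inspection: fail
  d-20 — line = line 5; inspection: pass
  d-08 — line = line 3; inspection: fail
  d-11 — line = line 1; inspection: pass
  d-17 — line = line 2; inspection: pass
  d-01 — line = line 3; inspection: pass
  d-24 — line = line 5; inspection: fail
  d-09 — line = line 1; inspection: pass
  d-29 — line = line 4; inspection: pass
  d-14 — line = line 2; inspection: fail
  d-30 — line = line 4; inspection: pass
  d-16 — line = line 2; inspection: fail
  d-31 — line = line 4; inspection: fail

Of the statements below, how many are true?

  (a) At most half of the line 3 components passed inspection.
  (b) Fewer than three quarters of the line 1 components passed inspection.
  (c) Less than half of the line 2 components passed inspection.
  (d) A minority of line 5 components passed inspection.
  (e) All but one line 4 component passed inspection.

2

(a) line 3: |A| = 9, |A ∩ B| = 4; needs |A ∩ B| ≤ |A ∖ B| — true.
(b) line 1: |A| = 5, |A ∩ B| = 4; needs |A ∩ B| / |A| < 3/4 — false.
(c) line 2: |A| = 5, |A ∩ B| = 2; needs |A ∩ B| < |A ∖ B| — true.
(d) line 5: |A| = 7, |A ∩ B| = 4; needs |A ∩ B| < |A ∖ B| — false.
(e) line 4: |A| = 6, |A ∩ B| = 4; needs |A ∖ B| = 1 — false.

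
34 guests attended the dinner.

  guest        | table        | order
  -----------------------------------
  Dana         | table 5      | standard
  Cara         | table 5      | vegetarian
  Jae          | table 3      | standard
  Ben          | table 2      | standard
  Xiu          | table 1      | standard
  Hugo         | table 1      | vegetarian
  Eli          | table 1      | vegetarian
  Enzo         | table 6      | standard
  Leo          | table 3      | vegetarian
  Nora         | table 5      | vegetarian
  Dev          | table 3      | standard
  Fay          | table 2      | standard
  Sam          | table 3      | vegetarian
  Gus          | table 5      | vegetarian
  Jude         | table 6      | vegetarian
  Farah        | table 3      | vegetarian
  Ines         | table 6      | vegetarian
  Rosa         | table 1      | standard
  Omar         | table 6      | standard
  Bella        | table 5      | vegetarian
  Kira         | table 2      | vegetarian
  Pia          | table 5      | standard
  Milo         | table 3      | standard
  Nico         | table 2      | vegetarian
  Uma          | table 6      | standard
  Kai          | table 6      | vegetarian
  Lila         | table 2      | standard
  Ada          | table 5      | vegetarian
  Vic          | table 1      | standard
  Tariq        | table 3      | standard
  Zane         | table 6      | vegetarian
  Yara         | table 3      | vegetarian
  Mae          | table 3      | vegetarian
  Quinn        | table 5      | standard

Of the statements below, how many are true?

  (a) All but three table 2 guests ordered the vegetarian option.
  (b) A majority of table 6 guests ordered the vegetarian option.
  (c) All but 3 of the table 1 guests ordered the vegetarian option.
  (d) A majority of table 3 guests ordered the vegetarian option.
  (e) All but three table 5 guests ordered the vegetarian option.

5

(a) table 2: |A| = 5, |A ∩ B| = 2; needs |A ∖ B| = 3 — true.
(b) table 6: |A| = 7, |A ∩ B| = 4; needs |A ∩ B| > |A ∖ B| — true.
(c) table 1: |A| = 5, |A ∩ B| = 2; needs |A ∖ B| = 3 — true.
(d) table 3: |A| = 9, |A ∩ B| = 5; needs |A ∩ B| > |A ∖ B| — true.
(e) table 5: |A| = 8, |A ∩ B| = 5; needs |A ∖ B| = 3 — true.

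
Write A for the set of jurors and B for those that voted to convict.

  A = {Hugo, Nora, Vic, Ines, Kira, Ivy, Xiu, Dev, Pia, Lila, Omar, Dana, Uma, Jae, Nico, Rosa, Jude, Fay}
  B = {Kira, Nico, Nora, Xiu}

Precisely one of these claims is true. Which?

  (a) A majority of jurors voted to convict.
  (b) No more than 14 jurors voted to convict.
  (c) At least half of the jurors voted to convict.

|A| = 18, |A ∩ B| = 4, |A ∖ B| = 14.
(a) requires |A ∩ B| > |A ∖ B|: false.
(b) requires |A ∩ B| ≤ 14: true.
(c) requires |A ∩ B| ≥ |A ∖ B|: false.

(b)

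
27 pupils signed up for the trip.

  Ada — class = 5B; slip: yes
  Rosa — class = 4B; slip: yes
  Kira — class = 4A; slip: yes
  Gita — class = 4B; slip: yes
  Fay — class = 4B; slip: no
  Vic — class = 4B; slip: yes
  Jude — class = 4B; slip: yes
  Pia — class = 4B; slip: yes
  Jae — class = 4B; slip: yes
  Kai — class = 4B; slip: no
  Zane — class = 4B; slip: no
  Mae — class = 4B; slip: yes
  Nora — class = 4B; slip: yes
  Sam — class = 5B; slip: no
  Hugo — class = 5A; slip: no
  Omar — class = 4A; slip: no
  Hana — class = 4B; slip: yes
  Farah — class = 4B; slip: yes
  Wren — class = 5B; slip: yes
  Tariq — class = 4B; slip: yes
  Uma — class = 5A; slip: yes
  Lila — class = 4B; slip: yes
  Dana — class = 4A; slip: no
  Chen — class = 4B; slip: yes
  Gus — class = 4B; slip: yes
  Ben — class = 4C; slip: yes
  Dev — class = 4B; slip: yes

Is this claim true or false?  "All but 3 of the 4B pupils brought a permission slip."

True

'All but 3 of the 4B pupils brought a permission slip' holds iff |A ∖ B| = 3.
|A| = 18, |A ∩ B| = 15, |A ∖ B| = 3.
|A ∖ B| = 3, so the statement is true.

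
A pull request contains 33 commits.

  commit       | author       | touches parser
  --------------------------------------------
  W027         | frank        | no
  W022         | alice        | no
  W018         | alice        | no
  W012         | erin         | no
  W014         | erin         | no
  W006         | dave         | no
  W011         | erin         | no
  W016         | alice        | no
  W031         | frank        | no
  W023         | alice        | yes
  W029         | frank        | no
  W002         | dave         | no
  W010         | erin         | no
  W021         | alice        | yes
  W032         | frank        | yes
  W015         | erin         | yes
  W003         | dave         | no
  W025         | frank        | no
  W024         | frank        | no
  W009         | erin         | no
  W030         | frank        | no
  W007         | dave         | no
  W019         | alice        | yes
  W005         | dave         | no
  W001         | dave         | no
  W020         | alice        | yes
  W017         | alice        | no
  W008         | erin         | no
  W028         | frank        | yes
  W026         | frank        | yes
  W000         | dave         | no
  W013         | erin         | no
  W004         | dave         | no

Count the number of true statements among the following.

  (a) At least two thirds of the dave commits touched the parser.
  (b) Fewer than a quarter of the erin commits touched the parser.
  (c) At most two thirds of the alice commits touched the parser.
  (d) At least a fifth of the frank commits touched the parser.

(a) dave: |A| = 8, |A ∩ B| = 0; needs |A ∩ B| / |A| ≥ 2/3 — false.
(b) erin: |A| = 8, |A ∩ B| = 1; needs |A ∩ B| / |A| < 1/4 — true.
(c) alice: |A| = 8, |A ∩ B| = 4; needs |A ∩ B| / |A| ≤ 2/3 — true.
(d) frank: |A| = 9, |A ∩ B| = 3; needs |A ∩ B| / |A| ≥ 1/5 — true.

3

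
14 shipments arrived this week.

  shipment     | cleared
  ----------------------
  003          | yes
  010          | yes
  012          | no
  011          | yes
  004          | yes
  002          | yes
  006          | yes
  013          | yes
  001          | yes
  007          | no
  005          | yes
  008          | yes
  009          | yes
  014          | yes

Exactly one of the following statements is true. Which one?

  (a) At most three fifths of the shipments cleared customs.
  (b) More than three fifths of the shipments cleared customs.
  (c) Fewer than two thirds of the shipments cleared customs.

(b)

|A| = 14, |A ∩ B| = 12, |A ∖ B| = 2.
(a) requires |A ∩ B| / |A| ≤ 3/5: false.
(b) requires |A ∩ B| / |A| > 3/5: true.
(c) requires |A ∩ B| / |A| < 2/3: false.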